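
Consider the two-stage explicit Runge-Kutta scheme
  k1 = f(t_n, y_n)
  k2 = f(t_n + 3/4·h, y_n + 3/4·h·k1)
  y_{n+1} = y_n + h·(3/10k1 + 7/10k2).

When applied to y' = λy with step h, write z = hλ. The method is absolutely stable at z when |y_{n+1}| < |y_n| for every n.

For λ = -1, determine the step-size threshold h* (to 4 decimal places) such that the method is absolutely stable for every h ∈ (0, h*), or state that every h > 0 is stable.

(-1.9048,0); λ=-1 ⇒ h* = (40/21)/1 = 1.9048.

Test eqn y'=λy, z=hλ:
  k1=λy_n ⇒ h·k1=z·y_n;  k2=λ(1+3/4z)y_n ⇒ h·k2=z(1+3/4z)y_n
  y_{n+1}/y_n = 1 + 3/10z + 7/10z(1+3/4z) = 1 + z + 21/40z²
  R(z) = 1 + z + 21/40z².

Solve |R(x)|<1 on ℝ⁻.
x=-0.81: |R|=0.5345
R=1: x+21/40x²=0 ⇒ x=−40/21=-1.9048; min R=1−1/(4·21/40)=0.5238>−1
Confirm numerically:
  x=-1.654: |R|=0.78225 <1
  x=-1.291: |R|=0.58401 <1
  x=-1.258: |R|=0.57285 <1
  x=-1.176: |R|=0.55006 <1
  x=-2.232: |R|=1.38346 >1
  x=-2.142: |R|=1.26679 >1
So |R|<1 on (-1.9048, 0).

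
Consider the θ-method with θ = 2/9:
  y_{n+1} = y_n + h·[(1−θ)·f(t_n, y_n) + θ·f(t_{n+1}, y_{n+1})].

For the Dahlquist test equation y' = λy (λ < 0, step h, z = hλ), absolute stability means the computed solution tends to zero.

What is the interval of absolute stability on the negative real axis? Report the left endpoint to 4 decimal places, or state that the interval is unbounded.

Set f=λy, z=hλ:
  y_{n+1} = y_n + z·[7/9·y_n + 2/9·y_{n+1}] ⇒ (1 − 2/9z)y_{n+1} = (1 + 7/9z)y_n
  ⇒ R(z) = (1 + 7/9z)/(1 − 2/9z).

Need |R(x)|<1, x<0.
x=-0.54: |R|=0.5179
R=−1: 1+7/9x = −1+2/9x ⇒ -5/9x=2 ⇒ x=2/(-5/9)=-3.6000
Confirm numerically:
  x=-3.158: |R|=0.85571 <1
  x=-2.422: |R|=0.57454 <1
  x=-2.017: |R|=0.39274 <1
  x=-1.822: |R|=0.29690 <1
  x=-4.130: |R|=1.15353 >1
  x=-3.859: |R|=1.07746 >1
Stable set (-3.6000, 0).

z∈(-3.6000,0).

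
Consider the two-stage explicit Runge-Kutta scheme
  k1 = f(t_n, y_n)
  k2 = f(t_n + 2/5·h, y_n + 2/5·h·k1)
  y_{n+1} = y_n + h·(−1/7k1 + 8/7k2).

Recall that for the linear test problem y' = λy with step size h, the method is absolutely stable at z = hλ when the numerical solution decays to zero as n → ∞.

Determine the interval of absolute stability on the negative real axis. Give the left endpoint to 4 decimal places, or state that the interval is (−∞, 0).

z∈(-2.1875,0).

Test eqn y'=λy, z=hλ:
  k1=λy_n ⇒ h·k1=z·y_n;  k2=λ(1+2/5z)y_n ⇒ h·k2=z(1+2/5z)y_n
  y_{n+1}/y_n = 1 − 1/7z + 8/7z(1+2/5z) = 1 + z + 16/35z²
  R(z) = 1 + z + 16/35z².

Solve |R(x)|<1 on ℝ⁻.
x=-1.79: |R|=0.6747
R=1: x+16/35x²=0 ⇒ x=−35/16=-2.1875; min R=1−1/(4·16/35)=0.4531>−1
Confirm numerically:
  x=-1.945: |R|=0.78438 <1
  x=-1.041: |R|=0.45440 <1
  x=-0.893: |R|=0.47155 <1
  x=-2.736: |R|=1.68603 >1
  x=-2.431: |R|=1.27061 >1
  x=-2.397: |R|=1.22956 >1
So |R|<1 on (-2.1875, 0).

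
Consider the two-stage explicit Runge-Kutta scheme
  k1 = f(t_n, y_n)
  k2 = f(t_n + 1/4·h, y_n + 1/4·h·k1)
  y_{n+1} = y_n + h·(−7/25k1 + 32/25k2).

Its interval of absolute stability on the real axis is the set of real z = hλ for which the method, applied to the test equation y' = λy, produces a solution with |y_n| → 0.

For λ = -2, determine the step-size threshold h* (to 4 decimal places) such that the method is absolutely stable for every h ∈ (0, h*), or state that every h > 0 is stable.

Set f=λy, z=hλ:
  k1=λy_n ⇒ h·k1=z·y_n;  k2=λ(1+1/4z)y_n ⇒ h·k2=z(1+1/4z)y_n
  y_{n+1}/y_n = 1 − 7/25z + 32/25z(1+1/4z) = 1 + z + 8/25z²
  Hence R(z) = 1 + z + 8/25z².

Need |R(x)|<1, x<0.
x=-0.7: |R|=0.4568
R=1: x+8/25x²=0 ⇒ x=−25/8=-3.1250; min R=1−1/(4·8/25)=0.2188>−1
Confirm numerically:
  x=-3.028: |R|=0.90601 <1
  x=-2.410: |R|=0.44859 <1
  x=-2.033: |R|=0.28959 <1
  x=-1.444: |R|=0.22324 <1
  x=-3.439: |R|=1.34555 >1
  x=-3.409: |R|=1.30981 >1
So |R|<1 on (-3.1250, 0).

(-3.1250,0); λ=-2 ⇒ h* = (25/8)/2 = 1.5625.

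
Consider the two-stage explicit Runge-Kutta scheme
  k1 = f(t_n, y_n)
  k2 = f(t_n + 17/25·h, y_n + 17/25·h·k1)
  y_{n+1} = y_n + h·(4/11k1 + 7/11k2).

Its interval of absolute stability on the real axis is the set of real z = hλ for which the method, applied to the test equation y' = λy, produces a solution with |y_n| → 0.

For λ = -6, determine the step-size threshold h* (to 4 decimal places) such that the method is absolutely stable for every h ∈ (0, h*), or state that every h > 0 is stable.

With y'=λy (z=hλ):
  k1=λy_n ⇒ h·k1=z·y_n;  k2=λ(1+17/25z)y_n ⇒ h·k2=z(1+17/25z)y_n
  y_{n+1}/y_n = 1 + 4/11z + 7/11z(1+17/25z) = 1 + z + 119/275z²
  so R(z) = 1 + z + 119/275z².

Solve |R(x)|<1 on ℝ⁻.
x=-1.1: |R|=0.4236
R=1: x+119/275x²=0 ⇒ x=−275/119=-2.3109; min R=1−1/(4·119/275)=0.4223>−1
Confirm numerically:
  x=-1.831: |R|=0.61974 <1
  x=-1.204: |R|=0.42329 <1
  x=-1.071: |R|=0.42536 <1
  x=-0.946: |R|=0.44125 <1
  x=-2.862: |R|=1.68249 >1
  x=-2.352: |R|=1.04181 >1
Stable set (-2.3109, 0).

(-2.3109,0); λ=-6 ⇒ h* = (275/119)/6 = 0.3852.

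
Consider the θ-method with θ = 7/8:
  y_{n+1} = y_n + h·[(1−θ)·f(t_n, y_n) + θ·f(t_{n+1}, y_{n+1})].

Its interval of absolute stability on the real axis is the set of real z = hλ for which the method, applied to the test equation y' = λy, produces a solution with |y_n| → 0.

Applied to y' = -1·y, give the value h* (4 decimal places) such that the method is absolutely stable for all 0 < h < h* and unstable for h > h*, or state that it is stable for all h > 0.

interval (−∞, 0). Any h>0 works for λ=-1.

Set f=λy, z=hλ:
  y_{n+1} = y_n + z·[1/8·y_n + 7/8·y_{n+1}] ⇒ (1 − 7/8z)y_{n+1} = (1 + 1/8z)y_n
  R(z) = (1 + 1/8z)/(1 − 7/8z).

Solve |R(x)|<1 on ℝ⁻.
x=-1.32: |R|=0.3875
x=-2: |R|=0.2727
x=-10: |R|=0.0256
x=-100: |R|=0.1299
θ=7/8≥1/2 ⇒ |1+1/8x|<|1−7/8x| ∀x<0 ⇒ unbounded interval.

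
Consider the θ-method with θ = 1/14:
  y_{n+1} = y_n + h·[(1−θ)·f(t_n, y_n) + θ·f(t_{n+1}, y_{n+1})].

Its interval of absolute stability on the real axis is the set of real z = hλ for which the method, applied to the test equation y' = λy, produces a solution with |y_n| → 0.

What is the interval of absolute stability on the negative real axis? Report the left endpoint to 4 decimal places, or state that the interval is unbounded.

With y'=λy (z=hλ):
  y_{n+1} = y_n + z·[13/14·y_n + 1/14·y_{n+1}] ⇒ (1 − 1/14z)y_{n+1} = (1 + 13/14z)y_n
  R(z) = (1 + 13/14z)/(1 − 1/14z).

Solve |R(x)|<1 on ℝ⁻.
x=-0.88: |R|=0.1720
R=−1: 1+13/14x = −1+1/14x ⇒ -6/7x=2 ⇒ x=2/(-6/7)=-2.3333
Confirm numerically:
  x=-2.253: |R|=0.94069 <1
  x=-1.996: |R|=0.74694 <1
  x=-1.069: |R|=0.00684 <1
  x=-2.814: |R|=1.34305 >1
  x=-2.696: |R|=1.26066 >1
So |R|<1 on (-2.3333, 0).

z∈(-2.3333,0).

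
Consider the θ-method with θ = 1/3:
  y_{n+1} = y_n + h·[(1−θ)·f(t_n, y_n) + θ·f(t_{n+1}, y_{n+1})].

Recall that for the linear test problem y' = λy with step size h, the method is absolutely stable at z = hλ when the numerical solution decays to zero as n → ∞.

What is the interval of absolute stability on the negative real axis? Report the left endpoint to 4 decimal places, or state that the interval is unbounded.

Set f=λy, z=hλ:
  y_{n+1} = y_n + z·[2/3·y_n + 1/3·y_{n+1}] ⇒ (1 − 1/3z)y_{n+1} = (1 + 2/3z)y_n
  R(z) = (1 + 2/3z)/(1 − 1/3z).

Boundary: |R(x)|=1, x<0.
x=-1.04: |R|=0.2277
R=−1: 1+2/3x = −1+1/3x ⇒ -1/3x=2 ⇒ x=2/(-1/3)=-6.0000
Confirm numerically:
  x=-5.658: |R|=0.96050 <1
  x=-3.474: |R|=0.60982 <1
  x=-2.722: |R|=0.42712 <1
  x=-6.595: |R|=1.06201 >1
  x=-6.262: |R|=1.02829 >1
Stable set (-6.0000, 0).

z∈(-6.0000,0).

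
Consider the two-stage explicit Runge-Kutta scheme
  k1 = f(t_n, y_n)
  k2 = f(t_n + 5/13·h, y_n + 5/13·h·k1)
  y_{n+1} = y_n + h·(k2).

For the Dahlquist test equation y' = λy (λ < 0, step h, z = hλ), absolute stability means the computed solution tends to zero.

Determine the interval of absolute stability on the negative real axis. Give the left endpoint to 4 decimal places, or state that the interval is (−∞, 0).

On y'=λy, z=hλ:
  k1=λy_n ⇒ h·k1=z·y_n;  k2=λ(1+5/13z)y_n ⇒ h·k2=z(1+5/13z)y_n
  y_{n+1}/y_n = 1 + z(1+5/13z) = 1 + z + 5/13z²
  Hence R(z) = 1 + z + 5/13z².

Solve |R(x)|<1 on ℝ⁻.
x=-1.09: |R|=0.3670
R=1: x+5/13x²=0 ⇒ x=−13/5=-2.6000; min R=1−1/(4·5/13)=0.3500>−1
Confirm numerically:
  x=-2.354: |R|=0.77728 <1
  x=-2.126: |R|=0.61241 <1
  x=-1.725: |R|=0.41947 <1
  x=-3.110: |R|=1.61004 >1
  x=-3.106: |R|=1.60448 >1
  x=-3.012: |R|=1.47729 >1
So |R|<1 on (-2.6000, 0).

(-2.6000, 0).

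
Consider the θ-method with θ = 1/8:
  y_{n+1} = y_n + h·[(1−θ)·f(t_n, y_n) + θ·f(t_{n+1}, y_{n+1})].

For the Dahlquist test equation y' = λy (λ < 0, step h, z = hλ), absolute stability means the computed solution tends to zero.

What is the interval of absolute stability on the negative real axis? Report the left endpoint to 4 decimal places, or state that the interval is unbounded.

Test eqn y'=λy, z=hλ:
  y_{n+1} = y_n + z·[7/8·y_n + 1/8·y_{n+1}] ⇒ (1 − 1/8z)y_{n+1} = (1 + 7/8z)y_n
  so R(z) = (1 + 7/8z)/(1 − 1/8z).

Solve |R(x)|<1 on ℝ⁻.
x=-1.06: |R|=0.0640
R=−1: 1+7/8x = −1+1/8x ⇒ -3/4x=2 ⇒ x=2/(-3/4)=-2.6667
Confirm numerically:
  x=-2.484: |R|=0.89546 <1
  x=-1.967: |R|=0.57881 <1
  x=-1.695: |R|=0.39866 <1
  x=-3.114: |R|=1.24150 >1
  x=-3.085: |R|=1.22643 >1
  x=-2.847: |R|=1.09975 >1
Interval (-2.6667, 0).

z∈(-2.6667,0).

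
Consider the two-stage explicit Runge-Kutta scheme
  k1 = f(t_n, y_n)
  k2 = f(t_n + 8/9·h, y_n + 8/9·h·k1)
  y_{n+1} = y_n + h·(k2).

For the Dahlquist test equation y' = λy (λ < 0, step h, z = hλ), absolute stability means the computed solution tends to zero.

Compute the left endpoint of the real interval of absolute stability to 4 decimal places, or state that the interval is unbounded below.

left endpoint -1.1250.

Set f=λy, z=hλ:
  k1=λy_n ⇒ h·k1=z·y_n;  k2=λ(1+8/9z)y_n ⇒ h·k2=z(1+8/9z)y_n
  y_{n+1}/y_n = 1 + z(1+8/9z) = 1 + z + 8/9z²
  so R(z) = 1 + z + 8/9z².

Need |R(x)|<1, x<0.
x=-1.76: |R|=1.9934
R=1: x+8/9x²=0 ⇒ x=−9/8=-1.1250; min R=1−1/(4·8/9)=0.7188>−1
Confirm numerically:
  x=-0.942: |R|=0.84677 <1
  x=-0.593: |R|=0.71958 <1
  x=-0.592: |R|=0.71952 <1
  x=-1.627: |R|=1.72600 >1
  x=-1.607: |R|=1.68851 >1
  x=-1.529: |R|=1.54908 >1
Stable set (-1.1250, 0).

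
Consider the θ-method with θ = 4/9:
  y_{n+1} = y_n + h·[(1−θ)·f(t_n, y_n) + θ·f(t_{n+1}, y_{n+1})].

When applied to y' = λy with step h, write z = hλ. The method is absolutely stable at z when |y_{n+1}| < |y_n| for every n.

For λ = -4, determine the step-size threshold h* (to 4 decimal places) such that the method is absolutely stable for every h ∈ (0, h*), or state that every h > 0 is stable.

(-18.0000,0); λ=-4 ⇒ h* = (18)/4 = 4.5000.

With y'=λy (z=hλ):
  y_{n+1} = y_n + z·[5/9·y_n + 4/9·y_{n+1}] ⇒ (1 − 4/9z)y_{n+1} = (1 + 5/9z)y_n
  R(z) = (1 + 5/9z)/(1 − 4/9z).

Boundary: |R(x)|=1, x<0.
x=-0.92: |R|=0.3470
R=−1: 1+5/9x = −1+4/9x ⇒ -1/9x=2 ⇒ x=2/(-1/9)=-18.0000
Confirm numerically:
  x=-16.088: |R|=0.97393 <1
  x=-14.506: |R|=0.94787 <1
  x=-7.889: |R|=0.75069 <1
  x=-18.108: |R|=1.00133 >1
  x=-18.061: |R|=1.00075 >1
  x=-18.025: |R|=1.00031 >1
Stable set (-18.0000, 0).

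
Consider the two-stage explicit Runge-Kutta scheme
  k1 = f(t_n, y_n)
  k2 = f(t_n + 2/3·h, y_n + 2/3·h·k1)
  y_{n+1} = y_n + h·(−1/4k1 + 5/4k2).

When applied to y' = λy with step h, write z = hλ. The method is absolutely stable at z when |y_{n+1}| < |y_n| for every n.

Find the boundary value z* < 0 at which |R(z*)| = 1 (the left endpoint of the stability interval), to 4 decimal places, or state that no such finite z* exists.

z* = -1.2000.

Set f=λy, z=hλ:
  k1=λy_n ⇒ h·k1=z·y_n;  k2=λ(1+2/3z)y_n ⇒ h·k2=z(1+2/3z)y_n
  y_{n+1}/y_n = 1 − 1/4z + 5/4z(1+2/3z) = 1 + z + 5/6z²
  ⇒ R(z) = 1 + z + 5/6z².

Solve |R(x)|<1 on ℝ⁻.
x=-1.62: |R|=1.5670
R=1: x+5/6x²=0 ⇒ x=−6/5=-1.2000; min R=1−1/(4·5/6)=0.7000>−1
Confirm numerically:
  x=-1.051: |R|=0.86950 <1
  x=-1.003: |R|=0.83534 <1
  x=-0.766: |R|=0.72296 <1
  x=-0.604: |R|=0.70001 <1
  x=-1.771: |R|=1.84270 >1
  x=-1.291: |R|=1.09790 >1
  x=-1.278: |R|=1.08307 >1
Interval (-1.2000, 0).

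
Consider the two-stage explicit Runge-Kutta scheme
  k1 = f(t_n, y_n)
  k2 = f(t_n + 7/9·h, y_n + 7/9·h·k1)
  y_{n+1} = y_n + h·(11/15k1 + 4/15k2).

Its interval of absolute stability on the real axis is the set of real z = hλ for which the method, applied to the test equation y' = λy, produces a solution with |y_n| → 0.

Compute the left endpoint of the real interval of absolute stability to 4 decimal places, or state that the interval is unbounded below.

left endpoint -4.8214.

Test eqn y'=λy, z=hλ:
  k1=λy_n ⇒ h·k1=z·y_n;  k2=λ(1+7/9z)y_n ⇒ h·k2=z(1+7/9z)y_n
  y_{n+1}/y_n = 1 + 11/15z + 4/15z(1+7/9z) = 1 + z + 28/135z²
  Hence R(z) = 1 + z + 28/135z².

Solve |R(x)|<1 on ℝ⁻.
x=-0.32: |R|=0.7012
R=1: x+28/135x²=0 ⇒ x=−135/28=-4.8214; min R=1−1/(4·28/135)=-0.2054>−1
Confirm numerically:
  x=-4.706: |R|=0.88733 <1
  x=-3.445: |R|=0.01652 <1
  x=-2.322: |R|=0.20372 <1
  x=-5.165: |R|=1.36805 >1
  x=-5.069: |R|=1.26028 >1
So |R|<1 on (-4.8214, 0).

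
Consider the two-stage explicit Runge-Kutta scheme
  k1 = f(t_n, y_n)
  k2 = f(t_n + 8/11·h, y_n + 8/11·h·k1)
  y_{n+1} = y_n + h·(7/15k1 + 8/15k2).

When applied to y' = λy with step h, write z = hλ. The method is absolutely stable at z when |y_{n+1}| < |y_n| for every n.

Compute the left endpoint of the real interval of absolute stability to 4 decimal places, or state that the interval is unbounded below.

With y'=λy (z=hλ):
  k1=λy_n ⇒ h·k1=z·y_n;  k2=λ(1+8/11z)y_n ⇒ h·k2=z(1+8/11z)y_n
  y_{n+1}/y_n = 1 + 7/15z + 8/15z(1+8/11z) = 1 + z + 64/165z²
  ⇒ R(z) = 1 + z + 64/165z².

Solve |R(x)|<1 on ℝ⁻.
x=-0.95: |R|=0.4001
R=1: x+64/165x²=0 ⇒ x=−165/64=-2.5781; min R=1−1/(4·64/165)=0.3555>−1
Confirm numerically:
  x=-2.473: |R|=0.89916 <1
  x=-1.564: |R|=0.38479 <1
  x=-1.456: |R|=0.36628 <1
  x=-1.281: |R|=0.35549 <1
  x=-2.973: |R|=1.45536 >1
  x=-2.685: |R|=1.11131 >1
  x=-2.656: |R|=1.08023 >1
So |R|<1 on (-2.5781, 0).

left endpoint -2.5781.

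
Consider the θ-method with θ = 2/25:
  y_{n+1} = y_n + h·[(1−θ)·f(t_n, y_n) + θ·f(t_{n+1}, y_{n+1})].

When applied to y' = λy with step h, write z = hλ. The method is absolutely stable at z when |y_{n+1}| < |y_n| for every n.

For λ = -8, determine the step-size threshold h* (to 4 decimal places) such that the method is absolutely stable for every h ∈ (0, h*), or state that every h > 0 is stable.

(-2.3810,0); λ=-8 ⇒ h* = (50/21)/8 = 0.2976.

Set f=λy, z=hλ:
  y_{n+1} = y_n + z·[23/25·y_n + 2/25·y_{n+1}] ⇒ (1 − 2/25z)y_{n+1} = (1 + 23/25z)y_n
  ⇒ R(z) = (1 + 23/25z)/(1 − 2/25z).

Boundary: |R(x)|=1, x<0.
x=-1.35: |R|=0.2184
R=−1: 1+23/25x = −1+2/25x ⇒ -21/25x=2 ⇒ x=2/(-21/25)=-2.3810
Confirm numerically:
  x=-1.570: |R|=0.39481 <1
  x=-1.365: |R|=0.23062 <1
  x=-1.119: |R|=0.02706 <1
  x=-0.977: |R|=0.09383 <1
  x=-2.809: |R|=1.29359 >1
  x=-2.710: |R|=1.22715 >1
  x=-2.565: |R|=1.12828 >1
Interval (-2.3810, 0).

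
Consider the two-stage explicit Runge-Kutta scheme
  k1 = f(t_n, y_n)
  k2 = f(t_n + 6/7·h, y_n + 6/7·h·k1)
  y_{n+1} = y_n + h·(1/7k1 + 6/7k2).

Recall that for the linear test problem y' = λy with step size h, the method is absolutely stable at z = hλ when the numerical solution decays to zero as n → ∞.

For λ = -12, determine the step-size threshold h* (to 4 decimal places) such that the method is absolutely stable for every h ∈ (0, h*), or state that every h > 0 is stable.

(-1.3611,0); λ=-12 ⇒ h* = (49/36)/12 = 0.1134.

Set f=λy, z=hλ:
  k1=λy_n ⇒ h·k1=z·y_n;  k2=λ(1+6/7z)y_n ⇒ h·k2=z(1+6/7z)y_n
  y_{n+1}/y_n = 1 + 1/7z + 6/7z(1+6/7z) = 1 + z + 36/49z²
  ⇒ R(z) = 1 + z + 36/49z².

Need |R(x)|<1, x<0.
x=-1: |R|=0.7347
R=1: x+36/49x²=0 ⇒ x=−49/36=-1.3611; min R=1−1/(4·36/49)=0.6597>−1
Confirm numerically:
  x=-1.206: |R|=0.86257 <1
  x=-1.144: |R|=0.81752 <1
  x=-0.878: |R|=0.68836 <1
  x=-1.727: |R|=1.46425 >1
  x=-1.669: |R|=1.37753 >1
  x=-1.576: |R|=1.24882 >1
Stable set (-1.3611, 0).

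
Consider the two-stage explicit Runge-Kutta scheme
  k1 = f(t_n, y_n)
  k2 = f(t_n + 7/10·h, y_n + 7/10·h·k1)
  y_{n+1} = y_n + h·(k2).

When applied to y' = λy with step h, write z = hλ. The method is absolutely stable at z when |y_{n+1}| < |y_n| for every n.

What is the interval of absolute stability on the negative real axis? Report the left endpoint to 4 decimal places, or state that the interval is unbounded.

Set f=λy, z=hλ:
  k1=λy_n ⇒ h·k1=z·y_n;  k2=λ(1+7/10z)y_n ⇒ h·k2=z(1+7/10z)y_n
  y_{n+1}/y_n = 1 + z(1+7/10z) = 1 + z + 7/10z²
  so R(z) = 1 + z + 7/10z².

Need |R(x)|<1, x<0.
x=-1.18: |R|=0.7947
R=1: x+7/10x²=0 ⇒ x=−10/7=-1.4286; min R=1−1/(4·7/10)=0.6429>−1
Confirm numerically:
  x=-1.319: |R|=0.89883 <1
  x=-1.311: |R|=0.89210 <1
  x=-0.682: |R|=0.64359 <1
  x=-1.902: |R|=1.63032 >1
  x=-1.815: |R|=1.49096 >1
  x=-1.502: |R|=1.07720 >1
So |R|<1 on (-1.4286, 0).

z∈(-1.4286,0).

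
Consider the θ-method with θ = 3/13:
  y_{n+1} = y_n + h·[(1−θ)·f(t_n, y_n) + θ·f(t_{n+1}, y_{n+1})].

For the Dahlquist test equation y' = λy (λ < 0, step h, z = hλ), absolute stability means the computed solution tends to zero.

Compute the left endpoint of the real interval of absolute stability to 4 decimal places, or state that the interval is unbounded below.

Set f=λy, z=hλ:
  y_{n+1} = y_n + z·[10/13·y_n + 3/13·y_{n+1}] ⇒ (1 − 3/13z)y_{n+1} = (1 + 10/13z)y_n
  so R(z) = (1 + 10/13z)/(1 − 3/13z).

Solve |R(x)|<1 on ℝ⁻.
x=-0.4: |R|=0.6338
R=−1: 1+10/13x = −1+3/13x ⇒ -7/13x=2 ⇒ x=2/(-7/13)=-3.7143
Confirm numerically:
  x=-3.478: |R|=0.92942 <1
  x=-3.330: |R|=0.88299 <1
  x=-2.563: |R|=0.61047 <1
  x=-2.372: |R|=0.53291 <1
  x=-4.173: |R|=1.12583 >1
  x=-3.876: |R|=1.04596 >1
Stable set (-3.7143, 0).

z* = -3.7143.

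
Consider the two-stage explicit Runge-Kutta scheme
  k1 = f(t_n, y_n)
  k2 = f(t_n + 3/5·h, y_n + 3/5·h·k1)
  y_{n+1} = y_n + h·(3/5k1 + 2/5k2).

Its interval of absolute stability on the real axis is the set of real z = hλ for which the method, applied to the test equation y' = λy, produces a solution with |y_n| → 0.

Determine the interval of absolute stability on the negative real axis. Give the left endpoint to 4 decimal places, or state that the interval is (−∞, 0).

(-4.1667, 0).

On y'=λy, z=hλ:
  k1=λy_n ⇒ h·k1=z·y_n;  k2=λ(1+3/5z)y_n ⇒ h·k2=z(1+3/5z)y_n
  y_{n+1}/y_n = 1 + 3/5z + 2/5z(1+3/5z) = 1 + z + 6/25z²
  Hence R(z) = 1 + z + 6/25z².

Need |R(x)|<1, x<0.
x=-0.44: |R|=0.6065
R=1: x+6/25x²=0 ⇒ x=−25/6=-4.1667; min R=1−1/(4·6/25)=-0.0417>−1
Confirm numerically:
  x=-3.823: |R|=0.68468 <1
  x=-3.810: |R|=0.67386 <1
  x=-2.701: |R|=0.04990 <1
  x=-4.755: |R|=1.67141 >1
  x=-4.690: |R|=1.58906 >1
  x=-4.374: |R|=1.21765 >1
Interval (-4.1667, 0).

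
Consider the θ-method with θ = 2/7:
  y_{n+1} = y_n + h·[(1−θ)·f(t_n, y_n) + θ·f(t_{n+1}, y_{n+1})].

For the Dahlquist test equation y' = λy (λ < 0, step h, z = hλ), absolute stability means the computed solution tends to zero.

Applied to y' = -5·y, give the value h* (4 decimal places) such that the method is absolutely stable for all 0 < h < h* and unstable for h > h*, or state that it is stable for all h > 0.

(-4.6667,0); λ=-5 ⇒ h* = (14/3)/5 = 0.9333.

With y'=λy (z=hλ):
  y_{n+1} = y_n + z·[5/7·y_n + 2/7·y_{n+1}] ⇒ (1 − 2/7z)y_{n+1} = (1 + 5/7z)y_n
  Hence R(z) = (1 + 5/7z)/(1 − 2/7z).

Need |R(x)|<1, x<0.
x=-0.46: |R|=0.5934
R=−1: 1+5/7x = −1+2/7x ⇒ -3/7x=2 ⇒ x=2/(-3/7)=-4.6667
Confirm numerically:
  x=-4.523: |R|=0.97314 <1
  x=-4.216: |R|=0.91239 <1
  x=-2.958: |R|=0.60313 <1
  x=-5.160: |R|=1.08545 >1
  x=-4.796: |R|=1.02338 >1
So |R|<1 on (-4.6667, 0).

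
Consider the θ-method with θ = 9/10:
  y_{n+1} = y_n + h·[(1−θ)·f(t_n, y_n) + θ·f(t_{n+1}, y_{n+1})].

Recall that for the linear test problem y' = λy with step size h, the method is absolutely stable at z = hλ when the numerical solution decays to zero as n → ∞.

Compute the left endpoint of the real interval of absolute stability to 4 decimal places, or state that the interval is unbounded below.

Set f=λy, z=hλ:
  y_{n+1} = y_n + z·[1/10·y_n + 9/10·y_{n+1}] ⇒ (1 − 9/10z)y_{n+1} = (1 + 1/10z)y_n
  so R(z) = (1 + 1/10z)/(1 − 9/10z).

Boundary: |R(x)|=1, x<0.
x=-0.76: |R|=0.5487
x=-2: |R|=0.2857
x=-10: |R|=0.0000
x=-100: |R|=0.0989
θ=9/10≥1/2 ⇒ |1+1/10x|<|1−9/10x| ∀x<0 ⇒ unbounded interval.

unbounded; (−∞, 0).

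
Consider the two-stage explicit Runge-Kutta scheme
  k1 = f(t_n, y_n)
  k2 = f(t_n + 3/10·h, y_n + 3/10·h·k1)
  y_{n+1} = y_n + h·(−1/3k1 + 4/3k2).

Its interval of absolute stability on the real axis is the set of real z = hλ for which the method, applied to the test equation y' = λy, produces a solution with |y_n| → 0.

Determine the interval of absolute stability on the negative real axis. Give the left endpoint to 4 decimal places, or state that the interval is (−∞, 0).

Test eqn y'=λy, z=hλ:
  k1=λy_n ⇒ h·k1=z·y_n;  k2=λ(1+3/10z)y_n ⇒ h·k2=z(1+3/10z)y_n
  y_{n+1}/y_n = 1 − 1/3z + 4/3z(1+3/10z) = 1 + z + 2/5z²
  Hence R(z) = 1 + z + 2/5z².

Need |R(x)|<1, x<0.
x=-0.44: |R|=0.6374
R=1: x+2/5x²=0 ⇒ x=−5/2=-2.5000; min R=1−1/(4·2/5)=0.3750>−1
Confirm numerically:
  x=-2.161: |R|=0.70697 <1
  x=-2.005: |R|=0.60301 <1
  x=-1.819: |R|=0.50450 <1
  x=-2.983: |R|=1.57632 >1
  x=-2.814: |R|=1.35344 >1
Stable set (-2.5000, 0).

z∈(-2.5000,0).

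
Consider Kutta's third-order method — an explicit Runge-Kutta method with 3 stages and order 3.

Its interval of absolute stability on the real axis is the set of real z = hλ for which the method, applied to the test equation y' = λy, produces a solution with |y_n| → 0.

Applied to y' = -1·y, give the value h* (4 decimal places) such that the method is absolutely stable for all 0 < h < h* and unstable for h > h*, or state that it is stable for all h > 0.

(-2.5127,0); λ=-1 ⇒ h* = 2.5127.

With y'=λy (z=hλ):
  order 3, 3-stage ⇒ R(z)=1+z+z^2/2+z^3/6
  (e.g. R(-0.95)=0.35835, |R|=0.35835)

Solve |R(x)|<1 on ℝ⁻.
x=-0.95: |R|=0.3584
|R(-2.27)|=0.6431 |R(-1.25)|=0.2057 |R(-0.66)|=0.5099
Bisect:
  x_lo=-3.0590 |R|=2.1511  x_hi=-0.3964 |R|=0.6718
  mid=-1.72770 |R|=0.09475 →hi
  mid=-2.39337 |R|=0.81421 →hi
  mid=-2.72620 |R|=1.38704 →lo
  mid=-2.55978 |R|=1.07903 →lo
  mid=-2.47658 |R|=0.94151 →hi
  mid=-2.51818 |R|=1.00896 →lo
  mid=-2.49738 |R|=0.97491 →hi
  ...
  [-2.51282,-2.51265] ⇒ x*=-2.5127
Stable set (-2.5127, 0).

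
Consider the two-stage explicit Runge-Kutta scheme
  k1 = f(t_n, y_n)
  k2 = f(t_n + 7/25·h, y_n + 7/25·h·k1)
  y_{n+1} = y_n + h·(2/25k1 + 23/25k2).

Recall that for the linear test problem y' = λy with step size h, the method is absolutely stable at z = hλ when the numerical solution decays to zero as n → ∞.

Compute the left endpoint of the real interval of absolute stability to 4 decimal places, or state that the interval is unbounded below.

On y'=λy, z=hλ:
  k1=λy_n ⇒ h·k1=z·y_n;  k2=λ(1+7/25z)y_n ⇒ h·k2=z(1+7/25z)y_n
  y_{n+1}/y_n = 1 + 2/25z + 23/25z(1+7/25z) = 1 + z + 161/625z²
  Hence R(z) = 1 + z + 161/625z².

Need |R(x)|<1, x<0.
x=-1.22: |R|=0.1634
R=1: x+161/625x²=0 ⇒ x=−625/161=-3.8820; min R=1−1/(4·161/625)=0.0295>−1
Confirm numerically:
  x=-3.268: |R|=0.48312 <1
  x=-3.229: |R|=0.45685 <1
  x=-2.476: |R|=0.10324 <1
  x=-4.481: |R|=1.69144 >1
  x=-4.355: |R|=1.53065 >1
  x=-4.070: |R|=1.19712 >1
Interval (-3.8820, 0).

left endpoint -3.8820.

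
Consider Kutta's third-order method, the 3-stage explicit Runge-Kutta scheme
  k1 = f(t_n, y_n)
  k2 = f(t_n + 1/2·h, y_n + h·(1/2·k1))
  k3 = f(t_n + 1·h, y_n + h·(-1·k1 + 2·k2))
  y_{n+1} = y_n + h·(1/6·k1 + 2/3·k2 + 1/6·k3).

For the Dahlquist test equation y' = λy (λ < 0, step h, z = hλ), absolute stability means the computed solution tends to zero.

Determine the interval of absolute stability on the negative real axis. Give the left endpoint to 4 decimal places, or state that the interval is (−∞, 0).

(-2.5127, 0).

On y'=λy, z=hλ:
  order 3, 3-stage ⇒ R(z)=1+z+z^2/2+z^3/6
  (e.g. R(-1.27)=0.19505, |R|=0.19505)

Need |R(x)|<1, x<0.
x=-1.27: |R|=0.1951
|R(-2.09)|=0.4275 |R(-0.62)|=0.5325 |R(-0.59)|=0.5498
Bisect:
  x_lo=-3.3330 |R|=2.9497  x_hi=-0.0753 |R|=0.9275
  mid=-1.70416 |R|=0.07694 →hi
  mid=-2.51860 |R|=1.00965 →lo
  mid=-2.11138 |R|=0.45115 →hi
  mid=-2.31499 |R|=0.70314 →hi
  mid=-2.41679 |R|=0.84905 →hi
  mid=-2.46770 |R|=0.92745 →hi
  mid=-2.49315 |R|=0.96807 →hi
  mid=-2.50587 |R|=0.98874 →hi
  mid=-2.51224 |R|=0.99916 →hi
  ...
  [-2.51283,-2.51263] ⇒ x*=-2.5127
Stable set (-2.5127, 0).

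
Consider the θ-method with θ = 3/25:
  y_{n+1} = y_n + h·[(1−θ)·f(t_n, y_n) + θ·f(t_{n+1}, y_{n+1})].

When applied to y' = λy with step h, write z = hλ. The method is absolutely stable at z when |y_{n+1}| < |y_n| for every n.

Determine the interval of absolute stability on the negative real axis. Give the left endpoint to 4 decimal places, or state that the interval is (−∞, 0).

(-2.6316, 0).

On y'=λy, z=hλ:
  y_{n+1} = y_n + z·[22/25·y_n + 3/25·y_{n+1}] ⇒ (1 − 3/25z)y_{n+1} = (1 + 22/25z)y_n
  Hence R(z) = (1 + 22/25z)/(1 − 3/25z).

Boundary: |R(x)|=1, x<0.
x=-0.42: |R|=0.6002
R=−1: 1+22/25x = −1+3/25x ⇒ -19/25x=2 ⇒ x=2/(-19/25)=-2.6316
Confirm numerically:
  x=-2.078: |R|=0.66325 <1
  x=-1.887: |R|=0.53860 <1
  x=-1.097: |R|=0.03061 <1
  x=-3.078: |R|=1.24777 >1
  x=-2.857: |R|=1.12758 >1
  x=-2.837: |R|=1.11647 >1
So |R|<1 on (-2.6316, 0).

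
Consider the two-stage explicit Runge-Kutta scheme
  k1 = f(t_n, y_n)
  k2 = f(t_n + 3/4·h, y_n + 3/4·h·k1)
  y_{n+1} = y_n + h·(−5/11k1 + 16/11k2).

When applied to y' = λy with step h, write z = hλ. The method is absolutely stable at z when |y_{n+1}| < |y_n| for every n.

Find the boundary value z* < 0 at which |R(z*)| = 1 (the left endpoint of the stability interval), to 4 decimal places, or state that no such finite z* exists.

Test eqn y'=λy, z=hλ:
  k1=λy_n ⇒ h·k1=z·y_n;  k2=λ(1+3/4z)y_n ⇒ h·k2=z(1+3/4z)y_n
  y_{n+1}/y_n = 1 − 5/11z + 16/11z(1+3/4z) = 1 + z + 12/11z²
  ⇒ R(z) = 1 + z + 12/11z².

Need |R(x)|<1, x<0.
x=-1.51: |R|=1.9774
R=1: x+12/11x²=0 ⇒ x=−11/12=-0.9167; min R=1−1/(4·12/11)=0.7708>−1
Confirm numerically:
  x=-0.692: |R|=0.83040 <1
  x=-0.665: |R|=0.81743 <1
  x=-0.644: |R|=0.80844 <1
  x=-0.422: |R|=0.77227 <1
  x=-1.240: |R|=1.43738 >1
  x=-1.008: |R|=1.10043 >1
Interval (-0.9167, 0).

z* = -0.9167.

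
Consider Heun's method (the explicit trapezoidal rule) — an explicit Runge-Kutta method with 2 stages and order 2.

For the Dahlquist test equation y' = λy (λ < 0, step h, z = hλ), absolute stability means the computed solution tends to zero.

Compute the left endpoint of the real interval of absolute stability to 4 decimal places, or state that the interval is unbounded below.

z* = -2.0000.

On y'=λy, z=hλ:
  order 2, 2-stage ⇒ R(z)=1+z+z^2/2
  (e.g. R(-0.64)=0.56480, |R|=0.56480)

Boundary: |R(x)|=1, x<0.
x=-0.64: |R|=0.5648
|R(-2.03)|=1.0304 |R(-1.85)|=0.8613 |R(-1.04)|=0.5008
Bisect:
  x_lo=-2.3667 |R|=1.4340  x_hi=-0.2494 |R|=0.7817
  mid=-1.30808 |R|=0.54746 →hi
  mid=-1.83741 |R|=0.85063 →hi
  mid=-2.10207 |R|=1.10728 →lo
  mid=-1.96974 |R|=0.97020 →hi
  mid=-2.03590 |R|=1.03655 →lo
  mid=-2.00282 |R|=1.00282 →lo
  mid=-1.98628 |R|=0.98637 →hi
  ...
  [-2.00011,-1.99998] ⇒ x*=-2.0000
Stable set (-2.0000, 0).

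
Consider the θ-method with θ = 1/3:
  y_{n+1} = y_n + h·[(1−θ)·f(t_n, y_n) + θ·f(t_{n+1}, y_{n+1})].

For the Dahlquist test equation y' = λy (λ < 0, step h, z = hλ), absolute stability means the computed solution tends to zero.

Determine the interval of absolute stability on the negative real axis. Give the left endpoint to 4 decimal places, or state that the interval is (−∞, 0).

(-6.0000, 0).

Test eqn y'=λy, z=hλ:
  y_{n+1} = y_n + z·[2/3·y_n + 1/3·y_{n+1}] ⇒ (1 − 1/3z)y_{n+1} = (1 + 2/3z)y_n
  ⇒ R(z) = (1 + 2/3z)/(1 − 1/3z).

Boundary: |R(x)|=1, x<0.
x=-1.42: |R|=0.0362
R=−1: 1+2/3x = −1+1/3x ⇒ -1/3x=2 ⇒ x=2/(-1/3)=-6.0000
Confirm numerically:
  x=-5.630: |R|=0.95713 <1
  x=-5.570: |R|=0.94982 <1
  x=-3.880: |R|=0.69186 <1
  x=-3.748: |R|=0.66627 <1
  x=-6.454: |R|=1.04802 >1
  x=-6.427: |R|=1.04530 >1
  x=-6.078: |R|=1.00859 >1
So |R|<1 on (-6.0000, 0).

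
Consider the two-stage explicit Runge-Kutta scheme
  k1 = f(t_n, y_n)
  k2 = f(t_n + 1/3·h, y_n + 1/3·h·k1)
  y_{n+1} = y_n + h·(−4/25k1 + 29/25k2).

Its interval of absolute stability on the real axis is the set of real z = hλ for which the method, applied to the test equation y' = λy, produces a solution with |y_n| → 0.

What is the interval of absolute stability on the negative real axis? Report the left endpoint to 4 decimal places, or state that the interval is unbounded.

With y'=λy (z=hλ):
  k1=λy_n ⇒ h·k1=z·y_n;  k2=λ(1+1/3z)y_n ⇒ h·k2=z(1+1/3z)y_n
  y_{n+1}/y_n = 1 − 4/25z + 29/25z(1+1/3z) = 1 + z + 29/75z²
  so R(z) = 1 + z + 29/75z².

Find x<0 with |R(x)|<1.
x=-1.42: |R|=0.3597
R=1: x+29/75x²=0 ⇒ x=−75/29=-2.5862; min R=1−1/(4·29/75)=0.3534>−1
Confirm numerically:
  x=-2.467: |R|=0.88629 <1
  x=-2.286: |R|=0.73464 <1
  x=-2.019: |R|=0.55719 <1
  x=-1.640: |R|=0.39998 <1
  x=-3.136: |R|=1.66667 >1
  x=-2.924: |R|=1.38191 >1
So |R|<1 on (-2.5862, 0).

z∈(-2.5862,0).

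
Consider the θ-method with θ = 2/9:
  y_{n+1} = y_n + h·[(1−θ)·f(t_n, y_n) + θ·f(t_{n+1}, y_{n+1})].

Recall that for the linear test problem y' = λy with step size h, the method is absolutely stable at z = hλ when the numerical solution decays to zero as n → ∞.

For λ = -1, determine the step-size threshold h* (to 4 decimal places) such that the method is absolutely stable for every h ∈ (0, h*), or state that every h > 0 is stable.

On y'=λy, z=hλ:
  y_{n+1} = y_n + z·[7/9·y_n + 2/9·y_{n+1}] ⇒ (1 − 2/9z)y_{n+1} = (1 + 7/9z)y_n
  ⇒ R(z) = (1 + 7/9z)/(1 − 2/9z).

Boundary: |R(x)|=1, x<0.
x=-1.45: |R|=0.0966
R=−1: 1+7/9x = −1+2/9x ⇒ -5/9x=2 ⇒ x=2/(-5/9)=-3.6000
Confirm numerically:
  x=-3.118: |R|=0.84182 <1
  x=-2.730: |R|=0.69917 <1
  x=-2.651: |R|=0.66823 <1
  x=-4.134: |R|=1.15462 >1
  x=-3.690: |R|=1.02747 >1
So |R|<1 on (-3.6000, 0).

(-3.6000,0); λ=-1 ⇒ h* = (18/5)/1 = 3.6000.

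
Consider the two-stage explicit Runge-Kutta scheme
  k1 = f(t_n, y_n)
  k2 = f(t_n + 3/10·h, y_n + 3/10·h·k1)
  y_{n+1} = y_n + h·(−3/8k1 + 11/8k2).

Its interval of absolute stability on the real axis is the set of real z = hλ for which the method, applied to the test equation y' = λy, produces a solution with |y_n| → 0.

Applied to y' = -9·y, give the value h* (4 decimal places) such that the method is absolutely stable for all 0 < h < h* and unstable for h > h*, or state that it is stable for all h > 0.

Set f=λy, z=hλ:
  k1=λy_n ⇒ h·k1=z·y_n;  k2=λ(1+3/10z)y_n ⇒ h·k2=z(1+3/10z)y_n
  y_{n+1}/y_n = 1 − 3/8z + 11/8z(1+3/10z) = 1 + z + 33/80z²
  R(z) = 1 + z + 33/80z².

Find x<0 with |R(x)|<1.
x=-1.15: |R|=0.3955
R=1: x+33/80x²=0 ⇒ x=−80/33=-2.4242; min R=1−1/(4·33/80)=0.3939>−1
Confirm numerically:
  x=-1.894: |R|=0.58573 <1
  x=-1.606: |R|=0.45793 <1
  x=-1.506: |R|=0.42956 <1
  x=-1.260: |R|=0.39488 <1
  x=-2.868: |R|=1.52499 >1
  x=-2.852: |R|=1.50324 >1
Stable set (-2.4242, 0).

(-2.4242,0); λ=-9 ⇒ h* = (80/33)/9 = 0.2694.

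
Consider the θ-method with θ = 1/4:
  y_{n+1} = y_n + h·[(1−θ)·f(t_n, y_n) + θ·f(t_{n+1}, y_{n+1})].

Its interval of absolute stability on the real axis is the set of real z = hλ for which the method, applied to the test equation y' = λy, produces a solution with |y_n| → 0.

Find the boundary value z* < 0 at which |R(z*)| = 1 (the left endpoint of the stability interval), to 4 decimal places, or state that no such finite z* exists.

Set f=λy, z=hλ:
  y_{n+1} = y_n + z·[3/4·y_n + 1/4·y_{n+1}] ⇒ (1 − 1/4z)y_{n+1} = (1 + 3/4z)y_n
  Hence R(z) = (1 + 3/4z)/(1 − 1/4z).

Solve |R(x)|<1 on ℝ⁻.
x=-0.89: |R|=0.2720
R=−1: 1+3/4x = −1+1/4x ⇒ -1/2x=2 ⇒ x=2/(-1/2)=-4.0000
Confirm numerically:
  x=-3.493: |R|=0.86467 <1
  x=-2.687: |R|=0.60730 <1
  x=-2.260: |R|=0.44409 <1
  x=-2.181: |R|=0.41142 <1
  x=-4.351: |R|=1.08406 >1
  x=-4.037: |R|=1.00921 >1
So |R|<1 on (-4.0000, 0).

left endpoint -4.0000.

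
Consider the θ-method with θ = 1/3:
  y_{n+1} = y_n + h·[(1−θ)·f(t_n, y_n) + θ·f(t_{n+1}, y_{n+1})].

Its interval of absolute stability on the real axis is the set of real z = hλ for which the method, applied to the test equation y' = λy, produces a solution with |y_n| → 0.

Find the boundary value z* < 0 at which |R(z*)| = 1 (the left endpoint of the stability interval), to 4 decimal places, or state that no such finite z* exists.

left endpoint -6.0000.

On y'=λy, z=hλ:
  y_{n+1} = y_n + z·[2/3·y_n + 1/3·y_{n+1}] ⇒ (1 − 1/3z)y_{n+1} = (1 + 2/3z)y_n
  so R(z) = (1 + 2/3z)/(1 − 1/3z).

Solve |R(x)|<1 on ℝ⁻.
x=-1.7: |R|=0.0851
R=−1: 1+2/3x = −1+1/3x ⇒ -1/3x=2 ⇒ x=2/(-1/3)=-6.0000
Confirm numerically:
  x=-5.352: |R|=0.92241 <1
  x=-5.062: |R|=0.88365 <1
  x=-3.787: |R|=0.67394 <1
  x=-3.468: |R|=0.60853 <1
  x=-6.425: |R|=1.04509 >1
  x=-6.268: |R|=1.02892 >1
So |R|<1 on (-6.0000, 0).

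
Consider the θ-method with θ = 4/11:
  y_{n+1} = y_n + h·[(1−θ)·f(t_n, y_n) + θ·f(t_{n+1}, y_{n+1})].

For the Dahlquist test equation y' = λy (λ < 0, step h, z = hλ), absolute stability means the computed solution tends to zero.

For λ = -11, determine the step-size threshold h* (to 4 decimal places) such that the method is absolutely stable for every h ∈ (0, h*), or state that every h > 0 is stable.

(-7.3333,0); λ=-11 ⇒ h* = (22/3)/11 = 0.6667.

Set f=λy, z=hλ:
  y_{n+1} = y_n + z·[7/11·y_n + 4/11·y_{n+1}] ⇒ (1 − 4/11z)y_{n+1} = (1 + 7/11z)y_n
  Hence R(z) = (1 + 7/11z)/(1 − 4/11z).

Solve |R(x)|<1 on ℝ⁻.
x=-0.4: |R|=0.6508
R=−1: 1+7/11x = −1+4/11x ⇒ -3/11x=2 ⇒ x=2/(-3/11)=-7.3333
Confirm numerically:
  x=-6.323: |R|=0.91648 <1
  x=-5.167: |R|=0.79478 <1
  x=-5.153: |R|=0.79308 <1
  x=-4.265: |R|=0.67195 <1
  x=-7.553: |R|=1.01599 >1
  x=-7.526: |R|=1.01406 >1
  x=-7.424: |R|=1.00668 >1
Interval (-7.3333, 0).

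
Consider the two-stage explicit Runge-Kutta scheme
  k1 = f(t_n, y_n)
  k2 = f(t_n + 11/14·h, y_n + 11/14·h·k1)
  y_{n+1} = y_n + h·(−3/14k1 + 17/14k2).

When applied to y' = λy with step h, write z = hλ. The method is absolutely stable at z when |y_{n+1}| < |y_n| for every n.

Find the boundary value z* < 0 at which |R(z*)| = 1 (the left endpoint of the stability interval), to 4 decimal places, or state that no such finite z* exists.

On y'=λy, z=hλ:
  k1=λy_n ⇒ h·k1=z·y_n;  k2=λ(1+11/14z)y_n ⇒ h·k2=z(1+11/14z)y_n
  y_{n+1}/y_n = 1 − 3/14z + 17/14z(1+11/14z) = 1 + z + 187/196z²
  Hence R(z) = 1 + z + 187/196z².

Solve |R(x)|<1 on ℝ⁻.
x=-1.18: |R|=1.1485
R=1: x+187/196x²=0 ⇒ x=−196/187=-1.0481; min R=1−1/(4·187/196)=0.7380>−1
Confirm numerically:
  x=-0.840: |R|=0.83320 <1
  x=-0.780: |R|=0.80046 <1
  x=-0.601: |R|=0.74362 <1
  x=-1.377: |R|=1.43206 >1
  x=-1.368: |R|=1.41749 >1
  x=-1.169: |R|=1.13481 >1
So |R|<1 on (-1.0481, 0).

left endpoint -1.0481.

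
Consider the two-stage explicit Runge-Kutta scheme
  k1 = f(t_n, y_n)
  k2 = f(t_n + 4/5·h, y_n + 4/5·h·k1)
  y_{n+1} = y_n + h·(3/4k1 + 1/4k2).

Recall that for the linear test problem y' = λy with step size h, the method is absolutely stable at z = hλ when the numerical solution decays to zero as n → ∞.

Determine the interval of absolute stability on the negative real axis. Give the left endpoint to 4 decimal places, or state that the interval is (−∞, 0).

(-5.0000, 0).

Test eqn y'=λy, z=hλ:
  k1=λy_n ⇒ h·k1=z·y_n;  k2=λ(1+4/5z)y_n ⇒ h·k2=z(1+4/5z)y_n
  y_{n+1}/y_n = 1 + 3/4z + 1/4z(1+4/5z) = 1 + z + 1/5z²
  Hence R(z) = 1 + z + 1/5z².

Solve |R(x)|<1 on ℝ⁻.
x=-0.9: |R|=0.2620
R=1: x+1/5x²=0 ⇒ x=−5=-5.0000; min R=1−1/(4·1/5)=-0.2500>−1
Confirm numerically:
  x=-4.976: |R|=0.97612 <1
  x=-3.625: |R|=0.00313 <1
  x=-2.401: |R|=0.24804 <1
  x=-5.522: |R|=1.57650 >1
  x=-5.222: |R|=1.23186 >1
  x=-5.040: |R|=1.04032 >1
So |R|<1 on (-5.0000, 0).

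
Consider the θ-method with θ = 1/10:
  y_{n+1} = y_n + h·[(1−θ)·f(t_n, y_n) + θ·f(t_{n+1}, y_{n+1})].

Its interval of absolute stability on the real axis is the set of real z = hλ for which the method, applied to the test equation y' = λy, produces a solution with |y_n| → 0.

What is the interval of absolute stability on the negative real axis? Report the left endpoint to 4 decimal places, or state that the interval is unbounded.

(-2.5000, 0).

Set f=λy, z=hλ:
  y_{n+1} = y_n + z·[9/10·y_n + 1/10·y_{n+1}] ⇒ (1 − 1/10z)y_{n+1} = (1 + 9/10z)y_n
  ⇒ R(z) = (1 + 9/10z)/(1 − 1/10z).

Need |R(x)|<1, x<0.
x=-1.67: |R|=0.4310
R=−1: 1+9/10x = −1+1/10x ⇒ -4/5x=2 ⇒ x=2/(-4/5)=-2.5000
Confirm numerically:
  x=-2.353: |R|=0.90480 <1
  x=-1.221: |R|=0.08814 <1
  x=-1.150: |R|=0.03139 <1
  x=-1.041: |R|=0.05715 <1
  x=-3.077: |R|=1.35299 >1
  x=-2.793: |R|=1.18323 >1
  x=-2.620: |R|=1.07607 >1
Interval (-2.5000, 0).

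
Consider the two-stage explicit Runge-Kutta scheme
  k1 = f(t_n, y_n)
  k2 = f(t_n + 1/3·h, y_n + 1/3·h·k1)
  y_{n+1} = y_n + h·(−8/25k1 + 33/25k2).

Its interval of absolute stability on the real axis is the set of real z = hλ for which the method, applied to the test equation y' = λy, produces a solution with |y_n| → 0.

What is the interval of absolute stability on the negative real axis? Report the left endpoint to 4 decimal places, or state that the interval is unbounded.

z∈(-2.2727,0).

With y'=λy (z=hλ):
  k1=λy_n ⇒ h·k1=z·y_n;  k2=λ(1+1/3z)y_n ⇒ h·k2=z(1+1/3z)y_n
  y_{n+1}/y_n = 1 − 8/25z + 33/25z(1+1/3z) = 1 + z + 11/25z²
  ⇒ R(z) = 1 + z + 11/25z².

Find x<0 with |R(x)|<1.
x=-1.56: |R|=0.5108
R=1: x+11/25x²=0 ⇒ x=−25/11=-2.2727; min R=1−1/(4·11/25)=0.4318>−1
Confirm numerically:
  x=-2.165: |R|=0.89738 <1
  x=-1.917: |R|=0.69995 <1
  x=-1.630: |R|=0.53904 <1
  x=-2.825: |R|=1.68648 >1
  x=-2.763: |R|=1.59603 >1
  x=-2.533: |R|=1.29008 >1
Interval (-2.2727, 0).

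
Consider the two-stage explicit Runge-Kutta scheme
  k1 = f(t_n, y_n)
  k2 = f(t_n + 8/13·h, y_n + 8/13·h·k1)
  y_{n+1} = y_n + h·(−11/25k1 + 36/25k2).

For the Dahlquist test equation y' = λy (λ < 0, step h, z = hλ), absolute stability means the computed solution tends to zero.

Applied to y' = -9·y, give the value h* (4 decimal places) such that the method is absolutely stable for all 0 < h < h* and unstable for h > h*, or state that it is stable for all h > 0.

With y'=λy (z=hλ):
  k1=λy_n ⇒ h·k1=z·y_n;  k2=λ(1+8/13z)y_n ⇒ h·k2=z(1+8/13z)y_n
  y_{n+1}/y_n = 1 − 11/25z + 36/25z(1+8/13z) = 1 + z + 288/325z²
  R(z) = 1 + z + 288/325z².

Boundary: |R(x)|=1, x<0.
x=-0.49: |R|=0.7228
R=1: x+288/325x²=0 ⇒ x=−325/288=-1.1285; min R=1−1/(4·288/325)=0.7179>−1
Confirm numerically:
  x=-1.063: |R|=0.93833 <1
  x=-0.952: |R|=0.85112 <1
  x=-0.890: |R|=0.81192 <1
  x=-1.654: |R|=1.77027 >1
  x=-1.506: |R|=1.50383 >1
Interval (-1.1285, 0).

(-1.1285,0); λ=-9 ⇒ h* = (325/288)/9 = 0.1254.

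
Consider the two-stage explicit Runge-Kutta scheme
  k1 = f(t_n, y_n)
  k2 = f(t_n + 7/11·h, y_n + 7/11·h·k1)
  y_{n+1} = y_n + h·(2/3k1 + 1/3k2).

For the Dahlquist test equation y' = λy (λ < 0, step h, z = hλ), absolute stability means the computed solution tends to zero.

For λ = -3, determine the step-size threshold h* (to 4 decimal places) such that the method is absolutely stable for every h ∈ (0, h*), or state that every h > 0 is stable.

(-4.7143,0); λ=-3 ⇒ h* = (33/7)/3 = 1.5714.

On y'=λy, z=hλ:
  k1=λy_n ⇒ h·k1=z·y_n;  k2=λ(1+7/11z)y_n ⇒ h·k2=z(1+7/11z)y_n
  y_{n+1}/y_n = 1 + 2/3z + 1/3z(1+7/11z) = 1 + z + 7/33z²
  ⇒ R(z) = 1 + z + 7/33z².

Boundary: |R(x)|=1, x<0.
x=-0.84: |R|=0.3097
R=1: x+7/33x²=0 ⇒ x=−33/7=-4.7143; min R=1−1/(4·7/33)=-0.1786>−1
Confirm numerically:
  x=-3.091: |R|=0.06433 <1
  x=-3.016: |R|=0.08649 <1
  x=-3.010: |R|=0.08816 <1
  x=-2.543: |R|=0.17124 <1
  x=-5.259: |R|=1.60765 >1
  x=-4.827: |R|=1.11541 >1
  x=-4.823: |R|=1.11122 >1
So |R|<1 on (-4.7143, 0).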